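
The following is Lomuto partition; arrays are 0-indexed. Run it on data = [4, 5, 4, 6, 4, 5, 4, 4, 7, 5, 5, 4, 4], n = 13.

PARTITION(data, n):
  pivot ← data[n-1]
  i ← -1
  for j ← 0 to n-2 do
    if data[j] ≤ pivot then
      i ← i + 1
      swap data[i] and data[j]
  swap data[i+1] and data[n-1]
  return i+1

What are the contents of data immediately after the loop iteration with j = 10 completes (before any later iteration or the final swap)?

[4, 4, 4, 4, 4, 5, 6, 5, 7, 5, 5, 4, 4]

pivot = data[12] = 4; i = -1
j=0: data[0]=4 ≤ 4 → i=0, swap data[0],data[0] (no change) → [4, 5, 4, 6, 4, 5, 4, 4, 7, 5, 5, 4, 4]
j=1: data[1]=5 > 4 → no swap
j=2: data[2]=4 ≤ 4 → i=1, swap data[1],data[2] → [4, 4, 5, 6, 4, 5, 4, 4, 7, 5, 5, 4, 4]
j=3: data[3]=6 > 4 → no swap
j=4: data[4]=4 ≤ 4 → i=2, swap data[2],data[4] → [4, 4, 4, 6, 5, 5, 4, 4, 7, 5, 5, 4, 4]
j=5: data[5]=5 > 4 → no swap
j=6: data[6]=4 ≤ 4 → i=3, swap data[3],data[6] → [4, 4, 4, 4, 5, 5, 6, 4, 7, 5, 5, 4, 4]
j=7: data[7]=4 ≤ 4 → i=4, swap data[4],data[7] → [4, 4, 4, 4, 4, 5, 6, 5, 7, 5, 5, 4, 4]
j=8: data[8]=7 > 4 → no swap
j=9: data[9]=5 > 4 → no swap
j=10: data[10]=5 > 4 → no swap
(after j=10) data = [4, 4, 4, 4, 4, 5, 6, 5, 7, 5, 5, 4, 4]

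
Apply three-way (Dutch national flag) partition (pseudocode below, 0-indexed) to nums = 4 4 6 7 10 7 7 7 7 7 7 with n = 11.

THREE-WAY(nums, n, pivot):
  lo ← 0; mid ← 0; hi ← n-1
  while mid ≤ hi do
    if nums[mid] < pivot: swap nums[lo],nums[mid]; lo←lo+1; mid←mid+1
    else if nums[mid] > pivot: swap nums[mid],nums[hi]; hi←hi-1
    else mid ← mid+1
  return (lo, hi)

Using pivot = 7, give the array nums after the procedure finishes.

4 4 6 7 7 7 7 7 7 7 10

pivot = 7; lo=0, mid=0, hi=10
nums[mid]=4<7: swap nums[0],nums[0]; lo=1,mid=1 → 4 4 6 7 10 7 7 7 7 7 7
nums[mid]=4<7: swap nums[1],nums[1]; lo=2,mid=2 → 4 4 6 7 10 7 7 7 7 7 7
nums[mid]=6<7: swap nums[2],nums[2]; lo=3,mid=3 → 4 4 6 7 10 7 7 7 7 7 7
nums[mid]=7=7: mid=4
nums[mid]=10>7: swap nums[4],nums[10]; hi=9 → 4 4 6 7 7 7 7 7 7 7 10
nums[mid]=7=7: mid=5
nums[mid]=7=7: mid=6
nums[mid]=7=7: mid=7
nums[mid]=7=7: mid=8
nums[mid]=7=7: mid=9
nums[mid]=7=7: mid=10
end: lo=3, hi=9; nums = 4 4 6 7 7 7 7 7 7 7 10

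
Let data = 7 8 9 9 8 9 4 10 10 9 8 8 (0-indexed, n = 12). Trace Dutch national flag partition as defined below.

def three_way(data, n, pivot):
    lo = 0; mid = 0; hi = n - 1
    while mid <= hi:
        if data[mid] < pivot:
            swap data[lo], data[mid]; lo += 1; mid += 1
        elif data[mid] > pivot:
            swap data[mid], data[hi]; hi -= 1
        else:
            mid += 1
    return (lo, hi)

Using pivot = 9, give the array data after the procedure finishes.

7 8 8 4 8 8 9 9 9 9 10 10

lo=0 mid=0 hi=11
7<9: swap(0,0), lo=1 mid=1 ⇒ 7 8 9 9 8 9 4 10 10 9 8 8
8<9: swap(1,1), lo=2 mid=2 ⇒ 7 8 9 9 8 9 4 10 10 9 8 8
9=9: mid=3
9=9: mid=4
8<9: swap(2,4), lo=3 mid=5 ⇒ 7 8 8 9 9 9 4 10 10 9 8 8
9=9: mid=6
4<9: swap(3,6), lo=4 mid=7 ⇒ 7 8 8 4 9 9 9 10 10 9 8 8
10>9: swap(7,11), hi=10 ⇒ 7 8 8 4 9 9 9 8 10 9 8 10
8<9: swap(4,7), lo=5 mid=8 ⇒ 7 8 8 4 8 9 9 9 10 9 8 10
10>9: swap(8,10), hi=9 ⇒ 7 8 8 4 8 9 9 9 8 9 10 10
8<9: swap(5,8), lo=6 mid=9 ⇒ 7 8 8 4 8 8 9 9 9 9 10 10
9=9: mid=10
done. lo=6 hi=9; data=7 8 8 4 8 8 9 9 9 9 10 10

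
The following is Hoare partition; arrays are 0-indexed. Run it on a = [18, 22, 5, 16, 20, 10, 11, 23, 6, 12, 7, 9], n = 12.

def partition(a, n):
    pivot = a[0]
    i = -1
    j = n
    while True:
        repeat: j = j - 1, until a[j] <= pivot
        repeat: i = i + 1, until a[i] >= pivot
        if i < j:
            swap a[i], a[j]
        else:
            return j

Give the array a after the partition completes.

pivot = a[0] = 18; i = -1, j = 12
j→11 (a[11]=9≤18), i→0 (a[0]=18≥18); i<j, swap → [9, 22, 5, 16, 20, 10, 11, 23, 6, 12, 7, 18]
j→10 (a[10]=7≤18), i→1 (a[1]=22≥18); i<j, swap → [9, 7, 5, 16, 20, 10, 11, 23, 6, 12, 22, 18]
j→9 (a[9]=12≤18), i→4 (a[4]=20≥18); i<j, swap → [9, 7, 5, 16, 12, 10, 11, 23, 6, 20, 22, 18]
j→8 (a[8]=6≤18), i→7 (a[7]=23≥18); i<j, swap → [9, 7, 5, 16, 12, 10, 11, 6, 23, 20, 22, 18]
j→7, i→8; i≥j, return j=7. a = [9, 7, 5, 16, 12, 10, 11, 6, 23, 20, 22, 18]

[9, 7, 5, 16, 12, 10, 11, 6, 23, 20, 22, 18]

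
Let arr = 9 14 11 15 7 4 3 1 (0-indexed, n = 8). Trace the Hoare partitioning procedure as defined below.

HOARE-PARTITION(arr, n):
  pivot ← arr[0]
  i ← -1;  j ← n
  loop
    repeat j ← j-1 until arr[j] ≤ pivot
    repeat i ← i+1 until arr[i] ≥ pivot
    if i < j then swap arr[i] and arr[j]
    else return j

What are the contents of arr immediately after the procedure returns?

1 3 4 7 15 11 14 9

pivot=9
j stops at 7 (1), i stops at 0 (9); swap ⇒ 1 14 11 15 7 4 3 9
j stops at 6 (3), i stops at 1 (14); swap ⇒ 1 3 11 15 7 4 14 9
j stops at 5 (4), i stops at 2 (11); swap ⇒ 1 3 4 15 7 11 14 9
j stops at 4 (7), i stops at 3 (15); swap ⇒ 1 3 4 7 15 11 14 9
j stops at 3, i stops at 4; i≥j ⇒ return 3. arr=1 3 4 7 15 11 14 9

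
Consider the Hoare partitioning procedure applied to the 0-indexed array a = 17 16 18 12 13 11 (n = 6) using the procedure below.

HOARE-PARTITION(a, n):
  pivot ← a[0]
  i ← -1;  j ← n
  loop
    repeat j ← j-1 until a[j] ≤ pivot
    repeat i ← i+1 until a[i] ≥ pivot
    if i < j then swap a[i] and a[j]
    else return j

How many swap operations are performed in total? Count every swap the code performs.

pivot = a[0] = 17; i = -1, j = 6
j→5 (a[5]=11≤17), i→0 (a[0]=17≥17); i<j, swap → 11 16 18 12 13 17
j→4 (a[4]=13≤17), i→2 (a[2]=18≥17); i<j, swap → 11 16 13 12 18 17
j→3, i→4; i≥j, return j=3. a = 11 16 13 12 18 17

2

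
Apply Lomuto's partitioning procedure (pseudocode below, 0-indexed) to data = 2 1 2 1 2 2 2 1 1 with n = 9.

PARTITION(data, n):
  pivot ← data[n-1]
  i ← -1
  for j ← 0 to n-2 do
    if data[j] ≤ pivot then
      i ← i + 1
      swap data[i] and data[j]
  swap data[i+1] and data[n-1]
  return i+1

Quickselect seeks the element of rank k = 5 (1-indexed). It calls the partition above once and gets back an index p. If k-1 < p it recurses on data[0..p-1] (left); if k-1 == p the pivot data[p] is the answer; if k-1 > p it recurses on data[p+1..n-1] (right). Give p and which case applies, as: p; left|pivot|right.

pivot = data[8] = 1; i = -1
j=0: data[0]=2 > 1 → no swap
j=1: data[1]=1 ≤ 1 → i=0, swap data[0],data[1] → 1 2 2 1 2 2 2 1 1
j=2: data[2]=2 > 1 → no swap
j=3: data[3]=1 ≤ 1 → i=1, swap data[1],data[3] → 1 1 2 2 2 2 2 1 1
j=4: data[4]=2 > 1 → no swap
j=5: data[5]=2 > 1 → no swap
j=6: data[6]=2 > 1 → no swap
j=7: data[7]=1 ≤ 1 → i=2, swap data[2],data[7] → 1 1 1 2 2 2 2 2 1
final swap data[3],data[8] → 1 1 1 1 2 2 2 2 2; return 3
p = 3; k-1 = 4 > 3 ⇒ right

3; right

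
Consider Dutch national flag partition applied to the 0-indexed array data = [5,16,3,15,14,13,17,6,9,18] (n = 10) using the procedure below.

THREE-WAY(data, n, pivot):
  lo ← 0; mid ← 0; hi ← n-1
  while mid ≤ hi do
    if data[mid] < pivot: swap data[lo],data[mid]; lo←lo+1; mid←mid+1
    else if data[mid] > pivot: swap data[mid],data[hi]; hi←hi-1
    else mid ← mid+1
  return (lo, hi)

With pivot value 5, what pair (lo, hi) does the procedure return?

lo=0 mid=0 hi=9
5=5: mid=1
16>5: swap(1,9), hi=8 ⇒ [5,18,3,15,14,13,17,6,9,16]
18>5: swap(1,8), hi=7 ⇒ [5,9,3,15,14,13,17,6,18,16]
9>5: swap(1,7), hi=6 ⇒ [5,6,3,15,14,13,17,9,18,16]
6>5: swap(1,6), hi=5 ⇒ [5,17,3,15,14,13,6,9,18,16]
17>5: swap(1,5), hi=4 ⇒ [5,13,3,15,14,17,6,9,18,16]
13>5: swap(1,4), hi=3 ⇒ [5,14,3,15,13,17,6,9,18,16]
14>5: swap(1,3), hi=2 ⇒ [5,15,3,14,13,17,6,9,18,16]
15>5: swap(1,2), hi=1 ⇒ [5,3,15,14,13,17,6,9,18,16]
3<5: swap(0,1), lo=1 mid=2 ⇒ [3,5,15,14,13,17,6,9,18,16]
done. lo=1 hi=1; data=[3,5,15,14,13,17,6,9,18,16]

(1, 1)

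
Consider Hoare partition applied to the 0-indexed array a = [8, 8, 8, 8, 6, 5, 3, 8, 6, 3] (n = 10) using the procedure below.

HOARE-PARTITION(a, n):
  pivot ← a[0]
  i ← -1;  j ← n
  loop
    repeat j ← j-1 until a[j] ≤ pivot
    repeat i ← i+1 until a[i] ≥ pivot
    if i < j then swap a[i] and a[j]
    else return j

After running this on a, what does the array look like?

pivot = a[0] = 8; i = -1, j = 10
j→9 (a[9]=3≤8), i→0 (a[0]=8≥8); i<j, swap → [3, 8, 8, 8, 6, 5, 3, 8, 6, 8]
j→8 (a[8]=6≤8), i→1 (a[1]=8≥8); i<j, swap → [3, 6, 8, 8, 6, 5, 3, 8, 8, 8]
j→7 (a[7]=8≤8), i→2 (a[2]=8≥8); i<j, swap → [3, 6, 8, 8, 6, 5, 3, 8, 8, 8]
j→6 (a[6]=3≤8), i→3 (a[3]=8≥8); i<j, swap → [3, 6, 8, 3, 6, 5, 8, 8, 8, 8]
j→5, i→6; i≥j, return j=5. a = [3, 6, 8, 3, 6, 5, 8, 8, 8, 8]

[3, 6, 8, 3, 6, 5, 8, 8, 8, 8]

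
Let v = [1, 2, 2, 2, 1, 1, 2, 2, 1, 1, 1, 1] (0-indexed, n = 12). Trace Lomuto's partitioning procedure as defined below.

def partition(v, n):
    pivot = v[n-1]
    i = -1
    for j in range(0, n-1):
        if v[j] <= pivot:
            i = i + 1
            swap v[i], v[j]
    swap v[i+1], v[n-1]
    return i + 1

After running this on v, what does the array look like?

[1, 1, 1, 1, 1, 1, 1, 2, 2, 2, 2, 2]

pivot = v[11] = 1; i = -1
j=0: v[0]=1 ≤ 1 → i=0, swap v[0],v[0] (no change) → [1, 2, 2, 2, 1, 1, 2, 2, 1, 1, 1, 1]
j=1: v[1]=2 > 1 → no swap
j=2: v[2]=2 > 1 → no swap
j=3: v[3]=2 > 1 → no swap
j=4: v[4]=1 ≤ 1 → i=1, swap v[1],v[4] → [1, 1, 2, 2, 2, 1, 2, 2, 1, 1, 1, 1]
j=5: v[5]=1 ≤ 1 → i=2, swap v[2],v[5] → [1, 1, 1, 2, 2, 2, 2, 2, 1, 1, 1, 1]
j=6: v[6]=2 > 1 → no swap
j=7: v[7]=2 > 1 → no swap
j=8: v[8]=1 ≤ 1 → i=3, swap v[3],v[8] → [1, 1, 1, 1, 2, 2, 2, 2, 2, 1, 1, 1]
j=9: v[9]=1 ≤ 1 → i=4, swap v[4],v[9] → [1, 1, 1, 1, 1, 2, 2, 2, 2, 2, 1, 1]
j=10: v[10]=1 ≤ 1 → i=5, swap v[5],v[10] → [1, 1, 1, 1, 1, 1, 2, 2, 2, 2, 2, 1]
final swap v[6],v[11] → [1, 1, 1, 1, 1, 1, 1, 2, 2, 2, 2, 2]; return 6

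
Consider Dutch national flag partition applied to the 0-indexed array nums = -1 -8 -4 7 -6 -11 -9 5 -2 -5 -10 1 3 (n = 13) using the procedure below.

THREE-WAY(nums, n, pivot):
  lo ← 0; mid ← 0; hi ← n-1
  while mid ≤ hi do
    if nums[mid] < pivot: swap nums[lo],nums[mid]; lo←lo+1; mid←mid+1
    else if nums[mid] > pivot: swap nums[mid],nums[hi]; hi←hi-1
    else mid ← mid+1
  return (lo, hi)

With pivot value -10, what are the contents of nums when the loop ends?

-11 -10 7 -6 -4 -9 5 -2 -5 -8 1 3 -1

pivot = -10; lo=0, mid=0, hi=12
nums[mid]=-1>-10: swap nums[0],nums[12]; hi=11 → 3 -8 -4 7 -6 -11 -9 5 -2 -5 -10 1 -1
nums[mid]=3>-10: swap nums[0],nums[11]; hi=10 → 1 -8 -4 7 -6 -11 -9 5 -2 -5 -10 3 -1
nums[mid]=1>-10: swap nums[0],nums[10]; hi=9 → -10 -8 -4 7 -6 -11 -9 5 -2 -5 1 3 -1
nums[mid]=-10=-10: mid=1
nums[mid]=-8>-10: swap nums[1],nums[9]; hi=8 → -10 -5 -4 7 -6 -11 -9 5 -2 -8 1 3 -1
nums[mid]=-5>-10: swap nums[1],nums[8]; hi=7 → -10 -2 -4 7 -6 -11 -9 5 -5 -8 1 3 -1
nums[mid]=-2>-10: swap nums[1],nums[7]; hi=6 → -10 5 -4 7 -6 -11 -9 -2 -5 -8 1 3 -1
nums[mid]=5>-10: swap nums[1],nums[6]; hi=5 → -10 -9 -4 7 -6 -11 5 -2 -5 -8 1 3 -1
nums[mid]=-9>-10: swap nums[1],nums[5]; hi=4 → -10 -11 -4 7 -6 -9 5 -2 -5 -8 1 3 -1
nums[mid]=-11<-10: swap nums[0],nums[1]; lo=1,mid=2 → -11 -10 -4 7 -6 -9 5 -2 -5 -8 1 3 -1
nums[mid]=-4>-10: swap nums[2],nums[4]; hi=3 → -11 -10 -6 7 -4 -9 5 -2 -5 -8 1 3 -1
nums[mid]=-6>-10: swap nums[2],nums[3]; hi=2 → -11 -10 7 -6 -4 -9 5 -2 -5 -8 1 3 -1
nums[mid]=7>-10: swap nums[2],nums[2]; hi=1 → -11 -10 7 -6 -4 -9 5 -2 -5 -8 1 3 -1
end: lo=1, hi=1; nums = -11 -10 7 -6 -4 -9 5 -2 -5 -8 1 3 -1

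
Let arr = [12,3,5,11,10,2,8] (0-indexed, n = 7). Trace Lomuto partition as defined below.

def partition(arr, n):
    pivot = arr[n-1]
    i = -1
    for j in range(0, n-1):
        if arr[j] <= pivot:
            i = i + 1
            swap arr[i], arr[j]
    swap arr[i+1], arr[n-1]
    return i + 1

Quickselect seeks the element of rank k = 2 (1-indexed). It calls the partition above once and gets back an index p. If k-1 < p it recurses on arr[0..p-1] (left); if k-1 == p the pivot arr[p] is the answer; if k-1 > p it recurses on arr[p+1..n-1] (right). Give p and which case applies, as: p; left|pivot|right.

3; left

pivot = arr[6] = 8; i = -1
j=0: arr[0]=12 > 8 → no swap
j=1: arr[1]=3 ≤ 8 → i=0, swap arr[0],arr[1] → [3,12,5,11,10,2,8]
j=2: arr[2]=5 ≤ 8 → i=1, swap arr[1],arr[2] → [3,5,12,11,10,2,8]
j=3: arr[3]=11 > 8 → no swap
j=4: arr[4]=10 > 8 → no swap
j=5: arr[5]=2 ≤ 8 → i=2, swap arr[2],arr[5] → [3,5,2,11,10,12,8]
final swap arr[3],arr[6] → [3,5,2,8,10,12,11]; return 3
p = 3; k-1 = 1 < 3 ⇒ left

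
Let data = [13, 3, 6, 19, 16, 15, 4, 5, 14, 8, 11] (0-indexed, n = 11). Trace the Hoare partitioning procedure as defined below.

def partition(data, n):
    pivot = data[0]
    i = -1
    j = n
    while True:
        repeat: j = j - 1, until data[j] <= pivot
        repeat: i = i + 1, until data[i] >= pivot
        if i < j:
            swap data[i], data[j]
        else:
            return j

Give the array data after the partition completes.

pivot = data[0] = 13; i = -1, j = 11
j→10 (data[10]=11≤13), i→0 (data[0]=13≥13); i<j, swap → [11, 3, 6, 19, 16, 15, 4, 5, 14, 8, 13]
j→9 (data[9]=8≤13), i→3 (data[3]=19≥13); i<j, swap → [11, 3, 6, 8, 16, 15, 4, 5, 14, 19, 13]
j→7 (data[7]=5≤13), i→4 (data[4]=16≥13); i<j, swap → [11, 3, 6, 8, 5, 15, 4, 16, 14, 19, 13]
j→6 (data[6]=4≤13), i→5 (data[5]=15≥13); i<j, swap → [11, 3, 6, 8, 5, 4, 15, 16, 14, 19, 13]
j→5, i→6; i≥j, return j=5. data = [11, 3, 6, 8, 5, 4, 15, 16, 14, 19, 13]

[11, 3, 6, 8, 5, 4, 15, 16, 14, 19, 13]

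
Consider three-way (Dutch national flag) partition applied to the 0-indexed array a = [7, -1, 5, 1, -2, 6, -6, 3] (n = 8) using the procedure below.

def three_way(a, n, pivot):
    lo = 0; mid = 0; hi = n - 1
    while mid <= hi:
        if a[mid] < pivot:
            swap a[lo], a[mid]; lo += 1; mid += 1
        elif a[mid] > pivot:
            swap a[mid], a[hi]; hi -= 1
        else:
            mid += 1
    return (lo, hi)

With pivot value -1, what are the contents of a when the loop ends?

[-6, -2, -1, 1, 6, 5, 3, 7]

lo=0 mid=0 hi=7
7>-1: swap(0,7), hi=6 ⇒ [3, -1, 5, 1, -2, 6, -6, 7]
3>-1: swap(0,6), hi=5 ⇒ [-6, -1, 5, 1, -2, 6, 3, 7]
-6<-1: swap(0,0), lo=1 mid=1 ⇒ [-6, -1, 5, 1, -2, 6, 3, 7]
-1=-1: mid=2
5>-1: swap(2,5), hi=4 ⇒ [-6, -1, 6, 1, -2, 5, 3, 7]
6>-1: swap(2,4), hi=3 ⇒ [-6, -1, -2, 1, 6, 5, 3, 7]
-2<-1: swap(1,2), lo=2 mid=3 ⇒ [-6, -2, -1, 1, 6, 5, 3, 7]
1>-1: swap(3,3), hi=2 ⇒ [-6, -2, -1, 1, 6, 5, 3, 7]
done. lo=2 hi=2; a=[-6, -2, -1, 1, 6, 5, 3, 7]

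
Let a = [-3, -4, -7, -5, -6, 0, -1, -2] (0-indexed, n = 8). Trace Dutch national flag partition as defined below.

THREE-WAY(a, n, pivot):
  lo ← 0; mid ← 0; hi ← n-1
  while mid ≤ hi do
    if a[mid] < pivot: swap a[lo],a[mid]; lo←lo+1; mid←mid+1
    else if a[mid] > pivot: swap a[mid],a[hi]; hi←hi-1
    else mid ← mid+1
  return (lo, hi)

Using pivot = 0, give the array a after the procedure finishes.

[-3, -4, -7, -5, -6, -1, -2, 0]

lo=0 mid=0 hi=7
-3<0: swap(0,0), lo=1 mid=1 ⇒ [-3, -4, -7, -5, -6, 0, -1, -2]
-4<0: swap(1,1), lo=2 mid=2 ⇒ [-3, -4, -7, -5, -6, 0, -1, -2]
-7<0: swap(2,2), lo=3 mid=3 ⇒ [-3, -4, -7, -5, -6, 0, -1, -2]
-5<0: swap(3,3), lo=4 mid=4 ⇒ [-3, -4, -7, -5, -6, 0, -1, -2]
-6<0: swap(4,4), lo=5 mid=5 ⇒ [-3, -4, -7, -5, -6, 0, -1, -2]
0=0: mid=6
-1<0: swap(5,6), lo=6 mid=7 ⇒ [-3, -4, -7, -5, -6, -1, 0, -2]
-2<0: swap(6,7), lo=7 mid=8 ⇒ [-3, -4, -7, -5, -6, -1, -2, 0]
done. lo=7 hi=7; a=[-3, -4, -7, -5, -6, -1, -2, 0]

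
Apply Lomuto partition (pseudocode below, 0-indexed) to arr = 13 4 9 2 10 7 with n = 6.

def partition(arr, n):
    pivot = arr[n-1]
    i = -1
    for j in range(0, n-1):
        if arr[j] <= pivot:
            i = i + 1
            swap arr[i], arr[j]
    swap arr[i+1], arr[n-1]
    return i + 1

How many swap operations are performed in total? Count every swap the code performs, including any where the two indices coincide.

3

pivot = arr[5] = 7; i = -1
j=0: arr[0]=13 > 7 → no swap
j=1: arr[1]=4 ≤ 7 → i=0, swap arr[0],arr[1] → 4 13 9 2 10 7
j=2: arr[2]=9 > 7 → no swap
j=3: arr[3]=2 ≤ 7 → i=1, swap arr[1],arr[3] → 4 2 9 13 10 7
j=4: arr[4]=10 > 7 → no swap
final swap arr[2],arr[5] → 4 2 7 13 10 9; return 2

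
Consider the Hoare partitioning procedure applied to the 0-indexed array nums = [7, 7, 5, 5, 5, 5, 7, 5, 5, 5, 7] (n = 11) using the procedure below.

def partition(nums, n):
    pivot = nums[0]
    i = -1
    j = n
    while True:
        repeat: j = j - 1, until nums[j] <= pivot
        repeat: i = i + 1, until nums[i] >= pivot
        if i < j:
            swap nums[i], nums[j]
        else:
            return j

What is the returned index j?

pivot = nums[0] = 7; i = -1, j = 11
j→10 (nums[10]=7≤7), i→0 (nums[0]=7≥7); i<j, swap → [7, 7, 5, 5, 5, 5, 7, 5, 5, 5, 7]
j→9 (nums[9]=5≤7), i→1 (nums[1]=7≥7); i<j, swap → [7, 5, 5, 5, 5, 5, 7, 5, 5, 7, 7]
j→8 (nums[8]=5≤7), i→6 (nums[6]=7≥7); i<j, swap → [7, 5, 5, 5, 5, 5, 5, 5, 7, 7, 7]
j→7, i→8; i≥j, return j=7. nums = [7, 5, 5, 5, 5, 5, 5, 5, 7, 7, 7]

7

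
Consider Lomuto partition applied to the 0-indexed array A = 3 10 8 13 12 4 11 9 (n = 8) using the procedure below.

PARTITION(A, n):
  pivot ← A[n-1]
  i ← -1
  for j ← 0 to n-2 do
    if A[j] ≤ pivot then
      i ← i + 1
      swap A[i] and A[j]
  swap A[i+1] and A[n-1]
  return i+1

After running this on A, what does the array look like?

3 8 4 9 12 10 11 13

pivot = A[7] = 9; i = -1
j=0: A[0]=3 ≤ 9 → i=0, swap A[0],A[0] (no change) → 3 10 8 13 12 4 11 9
j=1: A[1]=10 > 9 → no swap
j=2: A[2]=8 ≤ 9 → i=1, swap A[1],A[2] → 3 8 10 13 12 4 11 9
j=3: A[3]=13 > 9 → no swap
j=4: A[4]=12 > 9 → no swap
j=5: A[5]=4 ≤ 9 → i=2, swap A[2],A[5] → 3 8 4 13 12 10 11 9
j=6: A[6]=11 > 9 → no swap
final swap A[3],A[7] → 3 8 4 9 12 10 11 13; return 3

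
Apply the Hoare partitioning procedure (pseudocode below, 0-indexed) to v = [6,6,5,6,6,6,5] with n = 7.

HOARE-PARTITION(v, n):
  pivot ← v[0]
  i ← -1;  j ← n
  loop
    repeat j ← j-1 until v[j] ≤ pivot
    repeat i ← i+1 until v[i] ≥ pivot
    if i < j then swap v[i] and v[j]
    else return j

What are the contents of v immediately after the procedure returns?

pivot = v[0] = 6; i = -1, j = 7
j→6 (v[6]=5≤6), i→0 (v[0]=6≥6); i<j, swap → [5,6,5,6,6,6,6]
j→5 (v[5]=6≤6), i→1 (v[1]=6≥6); i<j, swap → [5,6,5,6,6,6,6]
j→4 (v[4]=6≤6), i→3 (v[3]=6≥6); i<j, swap → [5,6,5,6,6,6,6]
j→3, i→4; i≥j, return j=3. v = [5,6,5,6,6,6,6]

[5,6,5,6,6,6,6]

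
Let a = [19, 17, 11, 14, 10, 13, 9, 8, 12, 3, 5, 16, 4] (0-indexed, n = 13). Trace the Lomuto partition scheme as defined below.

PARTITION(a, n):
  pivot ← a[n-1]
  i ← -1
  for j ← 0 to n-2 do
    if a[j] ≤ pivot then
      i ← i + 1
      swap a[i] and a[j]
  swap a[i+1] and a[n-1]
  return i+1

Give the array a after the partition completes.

pivot = a[12] = 4; i = -1
j=0: a[0]=19 > 4 → no swap
j=1: a[1]=17 > 4 → no swap
j=2: a[2]=11 > 4 → no swap
j=3: a[3]=14 > 4 → no swap
j=4: a[4]=10 > 4 → no swap
j=5: a[5]=13 > 4 → no swap
j=6: a[6]=9 > 4 → no swap
j=7: a[7]=8 > 4 → no swap
j=8: a[8]=12 > 4 → no swap
j=9: a[9]=3 ≤ 4 → i=0, swap a[0],a[9] → [3, 17, 11, 14, 10, 13, 9, 8, 12, 19, 5, 16, 4]
j=10: a[10]=5 > 4 → no swap
j=11: a[11]=16 > 4 → no swap
final swap a[1],a[12] → [3, 4, 11, 14, 10, 13, 9, 8, 12, 19, 5, 16, 17]; return 1

[3, 4, 11, 14, 10, 13, 9, 8, 12, 19, 5, 16, 17]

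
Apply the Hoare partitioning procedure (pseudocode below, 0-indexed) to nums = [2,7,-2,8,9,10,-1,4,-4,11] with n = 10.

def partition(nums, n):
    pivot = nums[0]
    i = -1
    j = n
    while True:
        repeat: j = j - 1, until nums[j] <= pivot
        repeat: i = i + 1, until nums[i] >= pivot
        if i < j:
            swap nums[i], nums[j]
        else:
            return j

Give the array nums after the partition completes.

pivot=2
j stops at 8 (-4), i stops at 0 (2); swap ⇒ [-4,7,-2,8,9,10,-1,4,2,11]
j stops at 6 (-1), i stops at 1 (7); swap ⇒ [-4,-1,-2,8,9,10,7,4,2,11]
j stops at 2, i stops at 3; i≥j ⇒ return 2. nums=[-4,-1,-2,8,9,10,7,4,2,11]

[-4,-1,-2,8,9,10,7,4,2,11]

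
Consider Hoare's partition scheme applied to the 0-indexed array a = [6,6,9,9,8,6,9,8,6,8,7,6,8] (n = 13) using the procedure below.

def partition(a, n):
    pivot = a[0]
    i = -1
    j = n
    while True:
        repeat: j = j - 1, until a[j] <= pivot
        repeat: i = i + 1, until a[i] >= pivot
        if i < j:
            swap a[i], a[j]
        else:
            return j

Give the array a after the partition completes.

pivot = a[0] = 6; i = -1, j = 13
j→11 (a[11]=6≤6), i→0 (a[0]=6≥6); i<j, swap → [6,6,9,9,8,6,9,8,6,8,7,6,8]
j→8 (a[8]=6≤6), i→1 (a[1]=6≥6); i<j, swap → [6,6,9,9,8,6,9,8,6,8,7,6,8]
j→5 (a[5]=6≤6), i→2 (a[2]=9≥6); i<j, swap → [6,6,6,9,8,9,9,8,6,8,7,6,8]
j→2, i→3; i≥j, return j=2. a = [6,6,6,9,8,9,9,8,6,8,7,6,8]

[6,6,6,9,8,9,9,8,6,8,7,6,8]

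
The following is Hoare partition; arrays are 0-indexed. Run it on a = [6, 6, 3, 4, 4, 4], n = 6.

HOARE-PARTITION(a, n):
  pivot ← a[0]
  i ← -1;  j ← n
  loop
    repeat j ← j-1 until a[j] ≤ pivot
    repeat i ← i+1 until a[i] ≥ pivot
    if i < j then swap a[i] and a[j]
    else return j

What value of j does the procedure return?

3

pivot = a[0] = 6; i = -1, j = 6
j→5 (a[5]=4≤6), i→0 (a[0]=6≥6); i<j, swap → [4, 6, 3, 4, 4, 6]
j→4 (a[4]=4≤6), i→1 (a[1]=6≥6); i<j, swap → [4, 4, 3, 4, 6, 6]
j→3, i→4; i≥j, return j=3. a = [4, 4, 3, 4, 6, 6]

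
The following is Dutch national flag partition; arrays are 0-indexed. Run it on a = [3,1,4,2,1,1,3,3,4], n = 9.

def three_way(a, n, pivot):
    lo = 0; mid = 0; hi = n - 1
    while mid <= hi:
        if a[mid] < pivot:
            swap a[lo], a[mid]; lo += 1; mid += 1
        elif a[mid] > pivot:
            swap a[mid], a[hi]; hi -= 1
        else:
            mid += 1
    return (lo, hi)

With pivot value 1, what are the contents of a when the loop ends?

pivot = 1; lo=0, mid=0, hi=8
a[mid]=3>1: swap a[0],a[8]; hi=7 → [4,1,4,2,1,1,3,3,3]
a[mid]=4>1: swap a[0],a[7]; hi=6 → [3,1,4,2,1,1,3,4,3]
a[mid]=3>1: swap a[0],a[6]; hi=5 → [3,1,4,2,1,1,3,4,3]
a[mid]=3>1: swap a[0],a[5]; hi=4 → [1,1,4,2,1,3,3,4,3]
a[mid]=1=1: mid=1
a[mid]=1=1: mid=2
a[mid]=4>1: swap a[2],a[4]; hi=3 → [1,1,1,2,4,3,3,4,3]
a[mid]=1=1: mid=3
a[mid]=2>1: swap a[3],a[3]; hi=2 → [1,1,1,2,4,3,3,4,3]
end: lo=0, hi=2; a = [1,1,1,2,4,3,3,4,3]

[1,1,1,2,4,3,3,4,3]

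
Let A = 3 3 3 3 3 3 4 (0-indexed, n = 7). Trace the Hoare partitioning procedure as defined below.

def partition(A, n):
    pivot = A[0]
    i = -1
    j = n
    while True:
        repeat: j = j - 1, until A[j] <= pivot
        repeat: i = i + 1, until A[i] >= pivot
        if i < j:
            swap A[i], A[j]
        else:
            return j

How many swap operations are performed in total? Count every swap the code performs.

3

pivot=3
j stops at 5 (3), i stops at 0 (3); swap ⇒ 3 3 3 3 3 3 4
j stops at 4 (3), i stops at 1 (3); swap ⇒ 3 3 3 3 3 3 4
j stops at 3 (3), i stops at 2 (3); swap ⇒ 3 3 3 3 3 3 4
j stops at 2, i stops at 3; i≥j ⇒ return 2. A=3 3 3 3 3 3 4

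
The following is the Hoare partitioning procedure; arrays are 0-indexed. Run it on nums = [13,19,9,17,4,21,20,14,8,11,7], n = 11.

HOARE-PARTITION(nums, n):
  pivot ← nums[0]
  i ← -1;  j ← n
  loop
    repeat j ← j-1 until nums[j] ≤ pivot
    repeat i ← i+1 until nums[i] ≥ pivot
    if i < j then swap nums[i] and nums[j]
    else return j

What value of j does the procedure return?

4

pivot=13
j stops at 10 (7), i stops at 0 (13); swap ⇒ [7,19,9,17,4,21,20,14,8,11,13]
j stops at 9 (11), i stops at 1 (19); swap ⇒ [7,11,9,17,4,21,20,14,8,19,13]
j stops at 8 (8), i stops at 3 (17); swap ⇒ [7,11,9,8,4,21,20,14,17,19,13]
j stops at 4, i stops at 5; i≥j ⇒ return 4. nums=[7,11,9,8,4,21,20,14,17,19,13]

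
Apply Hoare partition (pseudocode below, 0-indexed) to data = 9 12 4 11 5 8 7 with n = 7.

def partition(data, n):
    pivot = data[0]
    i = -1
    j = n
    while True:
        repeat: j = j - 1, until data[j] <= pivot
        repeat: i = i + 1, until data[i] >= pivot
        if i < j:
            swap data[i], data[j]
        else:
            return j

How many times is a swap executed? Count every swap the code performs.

pivot = data[0] = 9; i = -1, j = 7
j→6 (data[6]=7≤9), i→0 (data[0]=9≥9); i<j, swap → 7 12 4 11 5 8 9
j→5 (data[5]=8≤9), i→1 (data[1]=12≥9); i<j, swap → 7 8 4 11 5 12 9
j→4 (data[4]=5≤9), i→3 (data[3]=11≥9); i<j, swap → 7 8 4 5 11 12 9
j→3, i→4; i≥j, return j=3. data = 7 8 4 5 11 12 9

3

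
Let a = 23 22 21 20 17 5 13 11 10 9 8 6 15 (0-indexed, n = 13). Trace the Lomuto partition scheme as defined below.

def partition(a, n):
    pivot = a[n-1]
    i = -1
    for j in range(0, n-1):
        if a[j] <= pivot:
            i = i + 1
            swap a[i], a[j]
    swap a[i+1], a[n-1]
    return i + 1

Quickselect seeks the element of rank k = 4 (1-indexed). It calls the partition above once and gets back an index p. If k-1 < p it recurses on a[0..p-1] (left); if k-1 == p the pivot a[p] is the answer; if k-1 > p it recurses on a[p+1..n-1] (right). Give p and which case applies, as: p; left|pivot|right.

7; left

pivot=15, i=-1
j=0: 23>15, skip
j=1: 22>15, skip
j=2: 21>15, skip
j=3: 20>15, skip
j=4: 17>15, skip
j=5: 5≤15, i=0, swap(0,5) ⇒ 5 22 21 20 17 23 13 11 10 9 8 6 15
j=6: 13≤15, i=1, swap(1,6) ⇒ 5 13 21 20 17 23 22 11 10 9 8 6 15
j=7: 11≤15, i=2, swap(2,7) ⇒ 5 13 11 20 17 23 22 21 10 9 8 6 15
j=8: 10≤15, i=3, swap(3,8) ⇒ 5 13 11 10 17 23 22 21 20 9 8 6 15
j=9: 9≤15, i=4, swap(4,9) ⇒ 5 13 11 10 9 23 22 21 20 17 8 6 15
j=10: 8≤15, i=5, swap(5,10) ⇒ 5 13 11 10 9 8 22 21 20 17 23 6 15
j=11: 6≤15, i=6, swap(6,11) ⇒ 5 13 11 10 9 8 6 21 20 17 23 22 15
swap(7,12) ⇒ 5 13 11 10 9 8 6 15 20 17 23 22 21; return 7
p = 7; k-1 = 3 < 7 ⇒ left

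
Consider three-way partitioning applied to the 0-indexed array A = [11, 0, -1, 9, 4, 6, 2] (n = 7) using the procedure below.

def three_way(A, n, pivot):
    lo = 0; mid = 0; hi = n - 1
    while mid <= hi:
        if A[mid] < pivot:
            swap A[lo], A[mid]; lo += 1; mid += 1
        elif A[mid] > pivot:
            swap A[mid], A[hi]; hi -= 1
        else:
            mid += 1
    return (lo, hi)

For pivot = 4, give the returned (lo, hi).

(3, 3)

lo=0 mid=0 hi=6
11>4: swap(0,6), hi=5 ⇒ [2, 0, -1, 9, 4, 6, 11]
2<4: swap(0,0), lo=1 mid=1 ⇒ [2, 0, -1, 9, 4, 6, 11]
0<4: swap(1,1), lo=2 mid=2 ⇒ [2, 0, -1, 9, 4, 6, 11]
-1<4: swap(2,2), lo=3 mid=3 ⇒ [2, 0, -1, 9, 4, 6, 11]
9>4: swap(3,5), hi=4 ⇒ [2, 0, -1, 6, 4, 9, 11]
6>4: swap(3,4), hi=3 ⇒ [2, 0, -1, 4, 6, 9, 11]
4=4: mid=4
done. lo=3 hi=3; A=[2, 0, -1, 4, 6, 9, 11]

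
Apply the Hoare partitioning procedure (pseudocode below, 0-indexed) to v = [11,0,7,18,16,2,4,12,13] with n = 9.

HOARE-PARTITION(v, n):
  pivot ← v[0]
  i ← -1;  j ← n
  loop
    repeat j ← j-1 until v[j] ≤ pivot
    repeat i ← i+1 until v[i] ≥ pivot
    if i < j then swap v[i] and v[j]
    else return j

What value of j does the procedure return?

pivot=11
j stops at 6 (4), i stops at 0 (11); swap ⇒ [4,0,7,18,16,2,11,12,13]
j stops at 5 (2), i stops at 3 (18); swap ⇒ [4,0,7,2,16,18,11,12,13]
j stops at 3, i stops at 4; i≥j ⇒ return 3. v=[4,0,7,2,16,18,11,12,13]

3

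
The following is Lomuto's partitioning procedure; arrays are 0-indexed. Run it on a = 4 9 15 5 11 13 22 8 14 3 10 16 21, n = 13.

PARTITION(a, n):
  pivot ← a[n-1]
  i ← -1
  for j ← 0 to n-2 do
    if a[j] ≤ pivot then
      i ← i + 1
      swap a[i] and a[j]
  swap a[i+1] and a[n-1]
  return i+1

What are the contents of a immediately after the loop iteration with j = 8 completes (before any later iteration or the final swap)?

4 9 15 5 11 13 8 14 22 3 10 16 21

pivot=21, i=-1
j=0: 4≤21, i=0, swap(0,0) ⇒ 4 9 15 5 11 13 22 8 14 3 10 16 21
j=1: 9≤21, i=1, swap(1,1) ⇒ 4 9 15 5 11 13 22 8 14 3 10 16 21
j=2: 15≤21, i=2, swap(2,2) ⇒ 4 9 15 5 11 13 22 8 14 3 10 16 21
j=3: 5≤21, i=3, swap(3,3) ⇒ 4 9 15 5 11 13 22 8 14 3 10 16 21
j=4: 11≤21, i=4, swap(4,4) ⇒ 4 9 15 5 11 13 22 8 14 3 10 16 21
j=5: 13≤21, i=5, swap(5,5) ⇒ 4 9 15 5 11 13 22 8 14 3 10 16 21
j=6: 22>21, skip
j=7: 8≤21, i=6, swap(6,7) ⇒ 4 9 15 5 11 13 8 22 14 3 10 16 21
j=8: 14≤21, i=7, swap(7,8) ⇒ 4 9 15 5 11 13 8 14 22 3 10 16 21
(after j=8) a = 4 9 15 5 11 13 8 14 22 3 10 16 21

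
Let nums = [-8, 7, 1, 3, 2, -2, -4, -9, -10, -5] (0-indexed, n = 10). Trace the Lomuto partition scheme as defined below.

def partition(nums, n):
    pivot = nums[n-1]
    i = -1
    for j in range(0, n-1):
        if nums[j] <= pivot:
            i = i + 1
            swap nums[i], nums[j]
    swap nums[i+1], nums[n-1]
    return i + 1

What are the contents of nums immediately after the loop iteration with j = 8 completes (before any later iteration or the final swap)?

pivot=-5, i=-1
j=0: -8≤-5, i=0, swap(0,0) ⇒ [-8, 7, 1, 3, 2, -2, -4, -9, -10, -5]
j=1: 7>-5, skip
j=2: 1>-5, skip
j=3: 3>-5, skip
j=4: 2>-5, skip
j=5: -2>-5, skip
j=6: -4>-5, skip
j=7: -9≤-5, i=1, swap(1,7) ⇒ [-8, -9, 1, 3, 2, -2, -4, 7, -10, -5]
j=8: -10≤-5, i=2, swap(2,8) ⇒ [-8, -9, -10, 3, 2, -2, -4, 7, 1, -5]
(after j=8) nums = [-8, -9, -10, 3, 2, -2, -4, 7, 1, -5]

[-8, -9, -10, 3, 2, -2, -4, 7, 1, -5]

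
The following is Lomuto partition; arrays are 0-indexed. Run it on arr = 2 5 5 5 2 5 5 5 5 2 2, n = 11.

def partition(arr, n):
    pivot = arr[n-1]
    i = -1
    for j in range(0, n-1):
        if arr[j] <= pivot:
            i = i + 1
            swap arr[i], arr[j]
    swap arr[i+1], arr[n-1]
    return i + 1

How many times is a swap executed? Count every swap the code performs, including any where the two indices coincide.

4

pivot = arr[10] = 2; i = -1
j=0: arr[0]=2 ≤ 2 → i=0, swap arr[0],arr[0] (no change) → 2 5 5 5 2 5 5 5 5 2 2
j=1: arr[1]=5 > 2 → no swap
j=2: arr[2]=5 > 2 → no swap
j=3: arr[3]=5 > 2 → no swap
j=4: arr[4]=2 ≤ 2 → i=1, swap arr[1],arr[4] → 2 2 5 5 5 5 5 5 5 2 2
j=5: arr[5]=5 > 2 → no swap
j=6: arr[6]=5 > 2 → no swap
j=7: arr[7]=5 > 2 → no swap
j=8: arr[8]=5 > 2 → no swap
j=9: arr[9]=2 ≤ 2 → i=2, swap arr[2],arr[9] → 2 2 2 5 5 5 5 5 5 5 2
final swap arr[3],arr[10] → 2 2 2 2 5 5 5 5 5 5 5; return 3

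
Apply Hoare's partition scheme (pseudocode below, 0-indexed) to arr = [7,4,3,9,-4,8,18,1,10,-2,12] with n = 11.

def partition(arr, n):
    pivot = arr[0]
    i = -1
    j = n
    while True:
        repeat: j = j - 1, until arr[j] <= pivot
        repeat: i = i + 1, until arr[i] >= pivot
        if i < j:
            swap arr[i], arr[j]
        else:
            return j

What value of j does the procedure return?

pivot = arr[0] = 7; i = -1, j = 11
j→9 (arr[9]=-2≤7), i→0 (arr[0]=7≥7); i<j, swap → [-2,4,3,9,-4,8,18,1,10,7,12]
j→7 (arr[7]=1≤7), i→3 (arr[3]=9≥7); i<j, swap → [-2,4,3,1,-4,8,18,9,10,7,12]
j→4, i→5; i≥j, return j=4. arr = [-2,4,3,1,-4,8,18,9,10,7,12]

4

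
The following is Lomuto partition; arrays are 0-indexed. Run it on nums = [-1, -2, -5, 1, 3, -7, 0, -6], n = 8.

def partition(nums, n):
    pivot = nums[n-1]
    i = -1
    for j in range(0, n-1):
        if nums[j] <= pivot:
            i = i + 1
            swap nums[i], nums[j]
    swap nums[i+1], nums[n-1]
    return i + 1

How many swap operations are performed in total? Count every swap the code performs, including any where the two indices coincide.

2

pivot = nums[7] = -6; i = -1
j=0: nums[0]=-1 > -6 → no swap
j=1: nums[1]=-2 > -6 → no swap
j=2: nums[2]=-5 > -6 → no swap
j=3: nums[3]=1 > -6 → no swap
j=4: nums[4]=3 > -6 → no swap
j=5: nums[5]=-7 ≤ -6 → i=0, swap nums[0],nums[5] → [-7, -2, -5, 1, 3, -1, 0, -6]
j=6: nums[6]=0 > -6 → no swap
final swap nums[1],nums[7] → [-7, -6, -5, 1, 3, -1, 0, -2]; return 1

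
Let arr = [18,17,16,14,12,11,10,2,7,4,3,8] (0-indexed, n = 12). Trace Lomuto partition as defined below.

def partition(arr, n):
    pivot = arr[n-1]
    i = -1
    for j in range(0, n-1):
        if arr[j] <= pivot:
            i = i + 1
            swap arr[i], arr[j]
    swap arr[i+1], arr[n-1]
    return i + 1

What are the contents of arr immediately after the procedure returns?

[2,7,4,3,8,11,10,18,17,16,14,12]

pivot=8, i=-1
j=0: 18>8, skip
j=1: 17>8, skip
j=2: 16>8, skip
j=3: 14>8, skip
j=4: 12>8, skip
j=5: 11>8, skip
j=6: 10>8, skip
j=7: 2≤8, i=0, swap(0,7) ⇒ [2,17,16,14,12,11,10,18,7,4,3,8]
j=8: 7≤8, i=1, swap(1,8) ⇒ [2,7,16,14,12,11,10,18,17,4,3,8]
j=9: 4≤8, i=2, swap(2,9) ⇒ [2,7,4,14,12,11,10,18,17,16,3,8]
j=10: 3≤8, i=3, swap(3,10) ⇒ [2,7,4,3,12,11,10,18,17,16,14,8]
swap(4,11) ⇒ [2,7,4,3,8,11,10,18,17,16,14,12]; return 4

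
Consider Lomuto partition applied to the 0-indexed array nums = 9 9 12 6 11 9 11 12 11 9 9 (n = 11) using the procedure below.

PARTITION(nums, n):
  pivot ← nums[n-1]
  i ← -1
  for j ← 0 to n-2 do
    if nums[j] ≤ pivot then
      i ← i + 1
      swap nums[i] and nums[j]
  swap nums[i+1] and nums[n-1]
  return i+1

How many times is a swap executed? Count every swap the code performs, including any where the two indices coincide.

6

pivot = nums[10] = 9; i = -1
j=0: nums[0]=9 ≤ 9 → i=0, swap nums[0],nums[0] (no change) → 9 9 12 6 11 9 11 12 11 9 9
j=1: nums[1]=9 ≤ 9 → i=1, swap nums[1],nums[1] (no change) → 9 9 12 6 11 9 11 12 11 9 9
j=2: nums[2]=12 > 9 → no swap
j=3: nums[3]=6 ≤ 9 → i=2, swap nums[2],nums[3] → 9 9 6 12 11 9 11 12 11 9 9
j=4: nums[4]=11 > 9 → no swap
j=5: nums[5]=9 ≤ 9 → i=3, swap nums[3],nums[5] → 9 9 6 9 11 12 11 12 11 9 9
j=6: nums[6]=11 > 9 → no swap
j=7: nums[7]=12 > 9 → no swap
j=8: nums[8]=11 > 9 → no swap
j=9: nums[9]=9 ≤ 9 → i=4, swap nums[4],nums[9] → 9 9 6 9 9 12 11 12 11 11 9
final swap nums[5],nums[10] → 9 9 6 9 9 9 11 12 11 11 12; return 5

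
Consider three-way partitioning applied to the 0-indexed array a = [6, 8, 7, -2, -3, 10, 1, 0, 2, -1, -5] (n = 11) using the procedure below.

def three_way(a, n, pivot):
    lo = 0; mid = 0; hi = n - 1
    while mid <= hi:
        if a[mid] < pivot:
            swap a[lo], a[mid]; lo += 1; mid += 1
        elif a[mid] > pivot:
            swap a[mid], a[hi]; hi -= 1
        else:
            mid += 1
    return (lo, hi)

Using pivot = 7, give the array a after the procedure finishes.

pivot = 7; lo=0, mid=0, hi=10
a[mid]=6<7: swap a[0],a[0]; lo=1,mid=1 → [6, 8, 7, -2, -3, 10, 1, 0, 2, -1, -5]
a[mid]=8>7: swap a[1],a[10]; hi=9 → [6, -5, 7, -2, -3, 10, 1, 0, 2, -1, 8]
a[mid]=-5<7: swap a[1],a[1]; lo=2,mid=2 → [6, -5, 7, -2, -3, 10, 1, 0, 2, -1, 8]
a[mid]=7=7: mid=3
a[mid]=-2<7: swap a[2],a[3]; lo=3,mid=4 → [6, -5, -2, 7, -3, 10, 1, 0, 2, -1, 8]
a[mid]=-3<7: swap a[3],a[4]; lo=4,mid=5 → [6, -5, -2, -3, 7, 10, 1, 0, 2, -1, 8]
a[mid]=10>7: swap a[5],a[9]; hi=8 → [6, -5, -2, -3, 7, -1, 1, 0, 2, 10, 8]
a[mid]=-1<7: swap a[4],a[5]; lo=5,mid=6 → [6, -5, -2, -3, -1, 7, 1, 0, 2, 10, 8]
a[mid]=1<7: swap a[5],a[6]; lo=6,mid=7 → [6, -5, -2, -3, -1, 1, 7, 0, 2, 10, 8]
a[mid]=0<7: swap a[6],a[7]; lo=7,mid=8 → [6, -5, -2, -3, -1, 1, 0, 7, 2, 10, 8]
a[mid]=2<7: swap a[7],a[8]; lo=8,mid=9 → [6, -5, -2, -3, -1, 1, 0, 2, 7, 10, 8]
end: lo=8, hi=8; a = [6, -5, -2, -3, -1, 1, 0, 2, 7, 10, 8]

[6, -5, -2, -3, -1, 1, 0, 2, 7, 10, 8]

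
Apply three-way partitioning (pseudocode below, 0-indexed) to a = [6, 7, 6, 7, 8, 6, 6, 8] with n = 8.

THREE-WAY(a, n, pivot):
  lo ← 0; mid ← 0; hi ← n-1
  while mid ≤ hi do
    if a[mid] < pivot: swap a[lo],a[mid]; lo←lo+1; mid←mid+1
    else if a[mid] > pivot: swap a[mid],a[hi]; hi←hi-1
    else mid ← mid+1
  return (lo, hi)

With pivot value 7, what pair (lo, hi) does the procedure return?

(4, 5)

pivot = 7; lo=0, mid=0, hi=7
a[mid]=6<7: swap a[0],a[0]; lo=1,mid=1 → [6, 7, 6, 7, 8, 6, 6, 8]
a[mid]=7=7: mid=2
a[mid]=6<7: swap a[1],a[2]; lo=2,mid=3 → [6, 6, 7, 7, 8, 6, 6, 8]
a[mid]=7=7: mid=4
a[mid]=8>7: swap a[4],a[7]; hi=6 → [6, 6, 7, 7, 8, 6, 6, 8]
a[mid]=8>7: swap a[4],a[6]; hi=5 → [6, 6, 7, 7, 6, 6, 8, 8]
a[mid]=6<7: swap a[2],a[4]; lo=3,mid=5 → [6, 6, 6, 7, 7, 6, 8, 8]
a[mid]=6<7: swap a[3],a[5]; lo=4,mid=6 → [6, 6, 6, 6, 7, 7, 8, 8]
end: lo=4, hi=5; a = [6, 6, 6, 6, 7, 7, 8, 8]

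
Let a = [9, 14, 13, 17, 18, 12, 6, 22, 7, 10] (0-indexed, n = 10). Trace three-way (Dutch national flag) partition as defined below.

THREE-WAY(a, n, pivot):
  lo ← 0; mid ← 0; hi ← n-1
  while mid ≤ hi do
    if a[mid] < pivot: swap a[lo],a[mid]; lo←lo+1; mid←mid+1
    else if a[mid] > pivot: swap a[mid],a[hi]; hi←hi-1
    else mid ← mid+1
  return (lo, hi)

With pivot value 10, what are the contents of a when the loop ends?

pivot = 10; lo=0, mid=0, hi=9
a[mid]=9<10: swap a[0],a[0]; lo=1,mid=1 → [9, 14, 13, 17, 18, 12, 6, 22, 7, 10]
a[mid]=14>10: swap a[1],a[9]; hi=8 → [9, 10, 13, 17, 18, 12, 6, 22, 7, 14]
a[mid]=10=10: mid=2
a[mid]=13>10: swap a[2],a[8]; hi=7 → [9, 10, 7, 17, 18, 12, 6, 22, 13, 14]
a[mid]=7<10: swap a[1],a[2]; lo=2,mid=3 → [9, 7, 10, 17, 18, 12, 6, 22, 13, 14]
a[mid]=17>10: swap a[3],a[7]; hi=6 → [9, 7, 10, 22, 18, 12, 6, 17, 13, 14]
a[mid]=22>10: swap a[3],a[6]; hi=5 → [9, 7, 10, 6, 18, 12, 22, 17, 13, 14]
a[mid]=6<10: swap a[2],a[3]; lo=3,mid=4 → [9, 7, 6, 10, 18, 12, 22, 17, 13, 14]
a[mid]=18>10: swap a[4],a[5]; hi=4 → [9, 7, 6, 10, 12, 18, 22, 17, 13, 14]
a[mid]=12>10: swap a[4],a[4]; hi=3 → [9, 7, 6, 10, 12, 18, 22, 17, 13, 14]
end: lo=3, hi=3; a = [9, 7, 6, 10, 12, 18, 22, 17, 13, 14]

[9, 7, 6, 10, 12, 18, 22, 17, 13, 14]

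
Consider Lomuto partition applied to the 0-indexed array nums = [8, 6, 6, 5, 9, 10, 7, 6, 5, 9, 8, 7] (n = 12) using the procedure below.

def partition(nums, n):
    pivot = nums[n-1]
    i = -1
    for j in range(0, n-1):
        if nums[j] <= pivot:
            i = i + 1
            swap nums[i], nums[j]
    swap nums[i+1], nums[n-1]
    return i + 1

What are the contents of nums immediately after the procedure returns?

[6, 6, 5, 7, 6, 5, 7, 9, 10, 9, 8, 8]

pivot=7, i=-1
j=0: 8>7, skip
j=1: 6≤7, i=0, swap(0,1) ⇒ [6, 8, 6, 5, 9, 10, 7, 6, 5, 9, 8, 7]
j=2: 6≤7, i=1, swap(1,2) ⇒ [6, 6, 8, 5, 9, 10, 7, 6, 5, 9, 8, 7]
j=3: 5≤7, i=2, swap(2,3) ⇒ [6, 6, 5, 8, 9, 10, 7, 6, 5, 9, 8, 7]
j=4: 9>7, skip
j=5: 10>7, skip
j=6: 7≤7, i=3, swap(3,6) ⇒ [6, 6, 5, 7, 9, 10, 8, 6, 5, 9, 8, 7]
j=7: 6≤7, i=4, swap(4,7) ⇒ [6, 6, 5, 7, 6, 10, 8, 9, 5, 9, 8, 7]
j=8: 5≤7, i=5, swap(5,8) ⇒ [6, 6, 5, 7, 6, 5, 8, 9, 10, 9, 8, 7]
j=9: 9>7, skip
j=10: 8>7, skip
swap(6,11) ⇒ [6, 6, 5, 7, 6, 5, 7, 9, 10, 9, 8, 8]; return 6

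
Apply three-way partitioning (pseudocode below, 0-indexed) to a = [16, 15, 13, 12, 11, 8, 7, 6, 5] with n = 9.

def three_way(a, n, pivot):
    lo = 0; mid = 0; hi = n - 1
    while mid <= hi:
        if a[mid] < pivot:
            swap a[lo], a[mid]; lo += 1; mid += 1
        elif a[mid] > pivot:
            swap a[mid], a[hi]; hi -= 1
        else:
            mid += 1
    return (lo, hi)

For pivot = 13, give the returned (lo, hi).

pivot = 13; lo=0, mid=0, hi=8
a[mid]=16>13: swap a[0],a[8]; hi=7 → [5, 15, 13, 12, 11, 8, 7, 6, 16]
a[mid]=5<13: swap a[0],a[0]; lo=1,mid=1 → [5, 15, 13, 12, 11, 8, 7, 6, 16]
a[mid]=15>13: swap a[1],a[7]; hi=6 → [5, 6, 13, 12, 11, 8, 7, 15, 16]
a[mid]=6<13: swap a[1],a[1]; lo=2,mid=2 → [5, 6, 13, 12, 11, 8, 7, 15, 16]
a[mid]=13=13: mid=3
a[mid]=12<13: swap a[2],a[3]; lo=3,mid=4 → [5, 6, 12, 13, 11, 8, 7, 15, 16]
a[mid]=11<13: swap a[3],a[4]; lo=4,mid=5 → [5, 6, 12, 11, 13, 8, 7, 15, 16]
a[mid]=8<13: swap a[4],a[5]; lo=5,mid=6 → [5, 6, 12, 11, 8, 13, 7, 15, 16]
a[mid]=7<13: swap a[5],a[6]; lo=6,mid=7 → [5, 6, 12, 11, 8, 7, 13, 15, 16]
end: lo=6, hi=6; a = [5, 6, 12, 11, 8, 7, 13, 15, 16]

(6, 6)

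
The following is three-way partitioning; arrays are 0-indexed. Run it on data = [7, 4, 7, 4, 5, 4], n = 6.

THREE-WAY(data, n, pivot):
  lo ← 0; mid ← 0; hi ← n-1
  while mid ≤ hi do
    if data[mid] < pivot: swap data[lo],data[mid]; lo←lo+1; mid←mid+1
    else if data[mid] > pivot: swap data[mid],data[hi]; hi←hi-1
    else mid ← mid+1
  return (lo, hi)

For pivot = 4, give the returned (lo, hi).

pivot = 4; lo=0, mid=0, hi=5
data[mid]=7>4: swap data[0],data[5]; hi=4 → [4, 4, 7, 4, 5, 7]
data[mid]=4=4: mid=1
data[mid]=4=4: mid=2
data[mid]=7>4: swap data[2],data[4]; hi=3 → [4, 4, 5, 4, 7, 7]
data[mid]=5>4: swap data[2],data[3]; hi=2 → [4, 4, 4, 5, 7, 7]
data[mid]=4=4: mid=3
end: lo=0, hi=2; data = [4, 4, 4, 5, 7, 7]

(0, 2)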